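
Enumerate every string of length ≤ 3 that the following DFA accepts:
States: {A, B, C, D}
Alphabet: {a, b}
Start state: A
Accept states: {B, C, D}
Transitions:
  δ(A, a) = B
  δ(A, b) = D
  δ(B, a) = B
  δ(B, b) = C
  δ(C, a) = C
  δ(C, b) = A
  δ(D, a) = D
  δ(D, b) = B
a, b, aa, ab, ba, bb, aaa, aab, aba, baa, bab, bba, bbb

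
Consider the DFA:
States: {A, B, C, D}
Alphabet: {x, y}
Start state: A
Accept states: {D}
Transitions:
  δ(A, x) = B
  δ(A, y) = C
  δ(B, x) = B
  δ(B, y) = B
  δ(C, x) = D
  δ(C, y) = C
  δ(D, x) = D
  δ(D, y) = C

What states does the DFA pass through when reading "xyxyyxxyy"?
read 'x': A → B
  read 'y': B → B
  read 'x': B → B
  read 'y': B → B
  read 'y': B → B
  read 'x': B → B
  read 'x': B → B
  read 'y': B → B
  read 'y': B → B
A -> B -> B -> B -> B -> B -> B -> B -> B -> B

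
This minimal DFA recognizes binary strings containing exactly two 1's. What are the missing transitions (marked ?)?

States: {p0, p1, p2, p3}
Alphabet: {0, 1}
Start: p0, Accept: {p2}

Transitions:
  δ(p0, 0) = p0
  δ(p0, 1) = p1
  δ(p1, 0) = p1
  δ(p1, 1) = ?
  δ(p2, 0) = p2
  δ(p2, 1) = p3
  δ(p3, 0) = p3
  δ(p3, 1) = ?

From the language and accept set, identify what each state tracks — p0: zero 1's; p1: one 1; p2: two 1's; p3: ≥ three 1's (dead).
Each missing δ(q, a) is the state matching the new tracked value after reading a.
δ(p1, 1) = p2; δ(p3, 1) = p3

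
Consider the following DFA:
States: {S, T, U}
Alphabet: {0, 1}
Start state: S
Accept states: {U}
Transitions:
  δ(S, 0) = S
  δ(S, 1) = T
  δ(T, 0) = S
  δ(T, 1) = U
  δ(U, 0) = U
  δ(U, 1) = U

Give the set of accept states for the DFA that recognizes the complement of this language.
Complement accept states = All states \ Original accept states
= {S, T, U} \ {U}
{S, T}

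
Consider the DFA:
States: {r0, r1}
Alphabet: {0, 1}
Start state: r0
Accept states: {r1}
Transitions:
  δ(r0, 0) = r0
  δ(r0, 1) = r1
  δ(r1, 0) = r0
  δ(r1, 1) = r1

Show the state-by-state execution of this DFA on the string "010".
read '0': r0 → r0
  read '1': r0 → r1
  read '0': r1 → r0
r0 -> r0 -> r1 -> r0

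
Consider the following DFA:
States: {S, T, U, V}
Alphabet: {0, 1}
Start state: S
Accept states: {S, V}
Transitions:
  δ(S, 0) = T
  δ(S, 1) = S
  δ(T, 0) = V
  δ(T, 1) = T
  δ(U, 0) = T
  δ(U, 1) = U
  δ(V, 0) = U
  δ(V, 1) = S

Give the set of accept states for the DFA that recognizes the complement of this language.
Complement accept states = All states \ Original accept states
= {S, T, U, V} \ {S, V}
{T, U}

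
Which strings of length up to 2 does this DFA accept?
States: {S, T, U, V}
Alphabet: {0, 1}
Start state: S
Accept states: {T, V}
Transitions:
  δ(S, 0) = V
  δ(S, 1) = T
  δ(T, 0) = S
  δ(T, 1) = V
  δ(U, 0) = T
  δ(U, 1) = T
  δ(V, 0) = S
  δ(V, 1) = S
0, 1, 11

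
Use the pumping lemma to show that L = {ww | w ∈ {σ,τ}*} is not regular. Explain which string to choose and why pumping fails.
Assume L is regular with pumping length p. Idea: pumping the leading σ-block breaks the equality of the two halves.
Choose s = σ^p τ σ^p τ ∈ L (with w = σ^p τ). |s| = 2p+2 ≥ p. By the pumping lemma, s = xyz with |xy| ≤ p, |y| > 0, so y = σ^k with k ≥ 1, in the first σ-block. Then xy²z = σ^(p+k) τ σ^p τ, of length 2p+2+k. If k is odd this length is odd, so it cannot be of the form ww. If k is even, each half has length p+1+k/2 ≤ p+k, so the first half lies entirely inside the leading σ-block and contains no τ, while the second half ends in τ; the halves differ. Either way xy²z ∉ L.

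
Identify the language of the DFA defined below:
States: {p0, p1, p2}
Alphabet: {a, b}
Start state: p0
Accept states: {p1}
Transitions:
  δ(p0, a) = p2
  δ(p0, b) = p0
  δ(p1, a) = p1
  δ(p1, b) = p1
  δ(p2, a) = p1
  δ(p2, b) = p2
Testing a few strings:
  'abbb' → reject
  'a' → reject
  'baa' → accept
  'bbaa' → accept
State roles: p0=zero a's seen; p1=≥ two a's seen; p2=one a seen
All strings over {a,b} containing at least two a's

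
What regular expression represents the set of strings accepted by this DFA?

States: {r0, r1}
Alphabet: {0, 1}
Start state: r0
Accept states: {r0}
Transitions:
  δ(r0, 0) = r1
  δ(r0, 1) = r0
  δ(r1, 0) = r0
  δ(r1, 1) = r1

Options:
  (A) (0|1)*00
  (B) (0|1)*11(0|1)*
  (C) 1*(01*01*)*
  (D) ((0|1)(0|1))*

Check each option against the DFA on short strings; one disagreement eliminates an option:
  (A) (0|1)*00: on ε the DFA stays in r0 and accepts (r0 ∈ Accept), but the regex does not match it → eliminate
  (B) (0|1)*11(0|1)*: on ε the DFA stays in r0 and accepts (r0 ∈ Accept), but the regex does not match it → eliminate
  (C) 1*(01*01*)*: agrees with the DFA on every string of length ≤ 6
  (D) ((0|1)(0|1))*: on '1' the DFA goes r0 → r0 and accepts (r0 ∈ Accept), but the regex does not match it → eliminate
Only (C) is consistent with the DFA.
(C) 1*(01*01*)*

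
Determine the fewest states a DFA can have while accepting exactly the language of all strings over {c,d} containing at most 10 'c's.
By Myhill–Nerode, count the distinguishable equivalence classes: 12 classes — having seen 0, 1, …, 10, or >10 copies of 'c'; counts 0 through 10 are accepting and >10 is dead.
12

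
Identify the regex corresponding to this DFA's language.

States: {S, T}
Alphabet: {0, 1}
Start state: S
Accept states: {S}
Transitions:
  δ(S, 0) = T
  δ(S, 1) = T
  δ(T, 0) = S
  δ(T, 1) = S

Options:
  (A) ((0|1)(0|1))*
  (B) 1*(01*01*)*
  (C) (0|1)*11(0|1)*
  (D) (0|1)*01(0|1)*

Check each option against the DFA on short strings; one disagreement eliminates an option:
  (A) ((0|1)(0|1))*: agrees with the DFA on every string of length ≤ 6
  (B) 1*(01*01*)*: on '1' the DFA goes S → T and rejects (T ∉ Accept), but the regex matches it → eliminate
  (C) (0|1)*11(0|1)*: on ε the DFA stays in S and accepts (S ∈ Accept), but the regex does not match it → eliminate
  (D) (0|1)*01(0|1)*: on ε the DFA stays in S and accepts (S ∈ Accept), but the regex does not match it → eliminate
Only (A) is consistent with the DFA.
(A) ((0|1)(0|1))*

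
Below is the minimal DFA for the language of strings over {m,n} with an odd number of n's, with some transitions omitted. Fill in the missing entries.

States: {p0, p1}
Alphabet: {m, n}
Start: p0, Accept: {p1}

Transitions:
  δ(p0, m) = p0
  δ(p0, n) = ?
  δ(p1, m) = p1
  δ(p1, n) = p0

From the language and accept set, identify what each state tracks — p0: even number of n's so far; p1: odd number of n's so far.
Each missing δ(q, a) is the state matching the new tracked value after reading a.
δ(p0, n) = p1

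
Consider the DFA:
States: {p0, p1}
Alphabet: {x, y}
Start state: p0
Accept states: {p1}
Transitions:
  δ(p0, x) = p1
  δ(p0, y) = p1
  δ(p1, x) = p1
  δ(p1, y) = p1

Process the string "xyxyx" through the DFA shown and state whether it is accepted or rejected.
Processing string "xyxyx":
  p0 --x--> p1
  p1 --y--> p1
  p1 --x--> p1
  p1 --y--> p1
  p1 --x--> p1
Final state: p1
Accept states: {p1}
Yes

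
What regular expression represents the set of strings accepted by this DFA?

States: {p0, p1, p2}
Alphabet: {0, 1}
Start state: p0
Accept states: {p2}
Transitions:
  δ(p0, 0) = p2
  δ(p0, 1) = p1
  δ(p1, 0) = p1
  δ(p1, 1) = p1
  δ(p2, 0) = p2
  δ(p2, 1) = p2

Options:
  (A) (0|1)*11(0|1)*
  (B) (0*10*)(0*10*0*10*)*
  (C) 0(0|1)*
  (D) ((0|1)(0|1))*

Check each option against the DFA on short strings; one disagreement eliminates an option:
  (A) (0|1)*11(0|1)*: on '0' the DFA goes p0 → p2 and accepts (p2 ∈ Accept), but the regex does not match it → eliminate
  (B) (0*10*)(0*10*0*10*)*: on '0' the DFA goes p0 → p2 and accepts (p2 ∈ Accept), but the regex does not match it → eliminate
  (C) 0(0|1)*: agrees with the DFA on every string of length ≤ 6
  (D) ((0|1)(0|1))*: on ε the DFA stays in p0 and rejects (p0 ∉ Accept), but the regex matches it → eliminate
Only (C) is consistent with the DFA.
(C) 0(0|1)*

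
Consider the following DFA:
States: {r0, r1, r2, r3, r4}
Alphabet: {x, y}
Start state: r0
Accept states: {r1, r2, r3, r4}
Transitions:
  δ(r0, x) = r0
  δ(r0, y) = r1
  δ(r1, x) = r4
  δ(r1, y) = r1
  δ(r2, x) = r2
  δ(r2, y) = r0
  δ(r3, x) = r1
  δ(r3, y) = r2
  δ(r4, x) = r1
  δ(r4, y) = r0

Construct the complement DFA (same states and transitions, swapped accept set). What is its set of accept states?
Complement accept states = All states \ Original accept states
= {r0, r1, r2, r3, r4} \ {r1, r2, r3, r4}
{r0}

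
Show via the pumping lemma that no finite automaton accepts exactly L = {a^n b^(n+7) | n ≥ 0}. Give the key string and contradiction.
Assume L is regular with pumping length p. Idea: pumping the a-block breaks the fixed offset of 7.
Choose s = a^p b^(p+7) ∈ L. By the pumping lemma, s = xyz with |xy| ≤ p, |y| > 0, so y = a^k with k ≥ 1. Then xy²z = a^(p+k) b^(p+7). For this to be in L we would need p+7 = (p+k)+7, i.e. k = 0, contradicting k ≥ 1. So xy²z ∉ L.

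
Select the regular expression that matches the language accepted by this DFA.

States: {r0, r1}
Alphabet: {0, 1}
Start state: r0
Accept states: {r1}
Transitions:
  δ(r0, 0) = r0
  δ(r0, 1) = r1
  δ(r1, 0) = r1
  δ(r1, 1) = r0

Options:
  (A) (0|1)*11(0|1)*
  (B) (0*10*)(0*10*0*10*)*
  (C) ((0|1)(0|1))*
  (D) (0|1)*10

Check each option against the DFA on short strings; one disagreement eliminates an option:
  (A) (0|1)*11(0|1)*: on '1' the DFA goes r0 → r1 and accepts (r1 ∈ Accept), but the regex does not match it → eliminate
  (B) (0*10*)(0*10*0*10*)*: agrees with the DFA on every string of length ≤ 6
  (C) ((0|1)(0|1))*: on ε the DFA stays in r0 and rejects (r0 ∉ Accept), but the regex matches it → eliminate
  (D) (0|1)*10: on '1' the DFA goes r0 → r1 and accepts (r1 ∈ Accept), but the regex does not match it → eliminate
Only (B) is consistent with the DFA.
(B) (0*10*)(0*10*0*10*)*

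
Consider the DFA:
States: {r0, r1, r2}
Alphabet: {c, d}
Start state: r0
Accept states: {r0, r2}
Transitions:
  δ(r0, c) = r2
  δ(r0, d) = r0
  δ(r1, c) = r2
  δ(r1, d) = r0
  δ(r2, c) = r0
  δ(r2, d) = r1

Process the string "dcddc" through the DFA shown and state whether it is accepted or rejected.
Processing string "dcddc":
  r0 --d--> r0
  r0 --c--> r2
  r2 --d--> r1
  r1 --d--> r0
  r0 --c--> r2
Final state: r2
Accept states: {r0, r2}
Yes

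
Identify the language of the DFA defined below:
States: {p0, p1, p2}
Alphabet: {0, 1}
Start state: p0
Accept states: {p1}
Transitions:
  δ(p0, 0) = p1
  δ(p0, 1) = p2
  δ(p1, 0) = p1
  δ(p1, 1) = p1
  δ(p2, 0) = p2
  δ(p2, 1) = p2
Testing a few strings:
  '110' → reject
  '01' → accept
  '000' → accept
  '00' → accept
State roles: p0=no input read; p1=started with 0; p2=started with 1 (dead)
All binary strings starting with 0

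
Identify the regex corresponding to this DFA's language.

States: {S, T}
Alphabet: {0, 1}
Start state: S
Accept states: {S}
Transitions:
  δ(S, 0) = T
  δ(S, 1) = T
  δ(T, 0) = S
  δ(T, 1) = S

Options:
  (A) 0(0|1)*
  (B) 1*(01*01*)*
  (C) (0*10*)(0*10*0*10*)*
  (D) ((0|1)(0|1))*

Check each option against the DFA on short strings; one disagreement eliminates an option:
  (A) 0(0|1)*: on ε the DFA stays in S and accepts (S ∈ Accept), but the regex does not match it → eliminate
  (B) 1*(01*01*)*: on '1' the DFA goes S → T and rejects (T ∉ Accept), but the regex matches it → eliminate
  (C) (0*10*)(0*10*0*10*)*: on ε the DFA stays in S and accepts (S ∈ Accept), but the regex does not match it → eliminate
  (D) ((0|1)(0|1))*: agrees with the DFA on every string of length ≤ 6
Only (D) is consistent with the DFA.
(D) ((0|1)(0|1))*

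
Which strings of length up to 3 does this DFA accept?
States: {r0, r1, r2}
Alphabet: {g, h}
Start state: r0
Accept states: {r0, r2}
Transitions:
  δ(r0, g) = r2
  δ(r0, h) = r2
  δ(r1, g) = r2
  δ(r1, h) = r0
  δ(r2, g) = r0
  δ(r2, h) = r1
ε, g, h, gg, hg, ggg, ggh, ghg, ghh, hgg, hgh, hhg, hhh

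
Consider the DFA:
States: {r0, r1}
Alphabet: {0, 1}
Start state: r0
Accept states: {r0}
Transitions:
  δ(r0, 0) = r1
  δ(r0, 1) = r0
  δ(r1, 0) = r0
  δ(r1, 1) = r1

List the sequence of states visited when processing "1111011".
read '1': r0 → r0
  read '1': r0 → r0
  read '1': r0 → r0
  read '1': r0 → r0
  read '0': r0 → r1
  read '1': r1 → r1
  read '1': r1 → r1
r0 -> r0 -> r0 -> r0 -> r0 -> r1 -> r1 -> r1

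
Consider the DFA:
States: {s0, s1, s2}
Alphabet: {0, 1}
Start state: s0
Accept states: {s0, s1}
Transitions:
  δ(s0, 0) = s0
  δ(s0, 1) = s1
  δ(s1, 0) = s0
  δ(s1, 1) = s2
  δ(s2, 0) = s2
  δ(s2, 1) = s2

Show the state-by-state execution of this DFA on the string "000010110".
read '0': s0 → s0
  read '0': s0 → s0
  read '0': s0 → s0
  read '0': s0 → s0
  read '1': s0 → s1
  read '0': s1 → s0
  read '1': s0 → s1
  read '1': s1 → s2
  read '0': s2 → s2
s0 -> s0 -> s0 -> s0 -> s0 -> s1 -> s0 -> s1 -> s2 -> s2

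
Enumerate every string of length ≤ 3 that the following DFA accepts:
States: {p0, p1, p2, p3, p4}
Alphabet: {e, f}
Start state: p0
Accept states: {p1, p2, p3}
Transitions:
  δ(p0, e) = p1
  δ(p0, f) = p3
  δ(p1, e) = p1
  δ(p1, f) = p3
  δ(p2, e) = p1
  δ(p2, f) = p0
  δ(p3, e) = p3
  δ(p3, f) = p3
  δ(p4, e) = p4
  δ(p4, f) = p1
e, f, ee, ef, fe, ff, eee, eef, efe, eff, fee, fef, ffe, fff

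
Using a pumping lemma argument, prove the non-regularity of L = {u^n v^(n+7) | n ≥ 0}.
Assume L is regular with pumping length p. Idea: pumping the u-block breaks the fixed offset of 7.
Choose s = u^p v^(p+7) ∈ L. By the pumping lemma, s = xyz with |xy| ≤ p, |y| > 0, so y = u^k with k ≥ 1. Then xy²z = u^(p+k) v^(p+7). For this to be in L we would need p+7 = (p+k)+7, i.e. k = 0, contradicting k ≥ 1. So xy²z ∉ L.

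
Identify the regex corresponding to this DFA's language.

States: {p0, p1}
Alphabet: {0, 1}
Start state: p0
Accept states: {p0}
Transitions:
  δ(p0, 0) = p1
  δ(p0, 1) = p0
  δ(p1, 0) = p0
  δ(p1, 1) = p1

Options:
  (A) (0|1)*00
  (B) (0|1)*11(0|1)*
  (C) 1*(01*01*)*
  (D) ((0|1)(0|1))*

Check each option against the DFA on short strings; one disagreement eliminates an option:
  (A) (0|1)*00: on ε the DFA stays in p0 and accepts (p0 ∈ Accept), but the regex does not match it → eliminate
  (B) (0|1)*11(0|1)*: on ε the DFA stays in p0 and accepts (p0 ∈ Accept), but the regex does not match it → eliminate
  (C) 1*(01*01*)*: agrees with the DFA on every string of length ≤ 6
  (D) ((0|1)(0|1))*: on '1' the DFA goes p0 → p0 and accepts (p0 ∈ Accept), but the regex does not match it → eliminate
Only (C) is consistent with the DFA.
(C) 1*(01*01*)*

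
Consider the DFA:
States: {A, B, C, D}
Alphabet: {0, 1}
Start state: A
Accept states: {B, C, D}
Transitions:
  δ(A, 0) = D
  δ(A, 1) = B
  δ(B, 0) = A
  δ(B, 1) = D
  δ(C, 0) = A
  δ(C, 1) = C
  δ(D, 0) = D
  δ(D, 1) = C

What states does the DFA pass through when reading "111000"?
read '1': A → B
  read '1': B → D
  read '1': D → C
  read '0': C → A
  read '0': A → D
  read '0': D → D
A -> B -> D -> C -> A -> D -> D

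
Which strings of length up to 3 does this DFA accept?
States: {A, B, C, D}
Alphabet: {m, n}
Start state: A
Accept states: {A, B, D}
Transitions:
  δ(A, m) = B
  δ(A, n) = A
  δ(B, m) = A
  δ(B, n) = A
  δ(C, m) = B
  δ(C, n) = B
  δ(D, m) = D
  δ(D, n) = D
ε, m, n, mm, mn, nm, nn, mmm, mmn, mnm, mnn, nmm, nmn, nnm, nnn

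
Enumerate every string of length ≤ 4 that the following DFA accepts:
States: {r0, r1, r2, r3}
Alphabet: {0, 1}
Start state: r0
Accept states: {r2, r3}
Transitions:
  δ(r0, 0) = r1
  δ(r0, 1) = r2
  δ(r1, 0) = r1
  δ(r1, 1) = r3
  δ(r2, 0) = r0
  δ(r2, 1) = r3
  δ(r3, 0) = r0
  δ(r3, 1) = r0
1, 01, 11, 001, 101, 0001, 0101, 0111, 1001, 1011, 1101, 1111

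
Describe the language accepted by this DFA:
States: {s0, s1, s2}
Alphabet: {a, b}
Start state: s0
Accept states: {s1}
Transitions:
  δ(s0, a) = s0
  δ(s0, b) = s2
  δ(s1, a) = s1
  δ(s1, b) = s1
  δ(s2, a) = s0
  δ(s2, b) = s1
Testing a few strings:
  'a' → reject
  'bbba' → accept
  'bb' → accept
  'aaa' → reject
State roles: s0=no progress toward bb; s1=substring bb seen; s2=one trailing b
All strings over {a,b} containing the substring bb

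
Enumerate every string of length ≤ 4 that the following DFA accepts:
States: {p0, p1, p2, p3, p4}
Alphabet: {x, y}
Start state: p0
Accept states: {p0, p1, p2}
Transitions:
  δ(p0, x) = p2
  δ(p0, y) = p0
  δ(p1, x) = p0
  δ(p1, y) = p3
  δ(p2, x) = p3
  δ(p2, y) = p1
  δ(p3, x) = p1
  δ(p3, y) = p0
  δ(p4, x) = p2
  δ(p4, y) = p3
ε, x, y, xy, yx, yy, xxx, xxy, xyx, yxy, yyx, yyy, xxxx, xxyx, xxyy, xyxx, xyxy, xyyx, xyyy, yxxx, yxxy, yxyx, yyxy, yyyx, yyyy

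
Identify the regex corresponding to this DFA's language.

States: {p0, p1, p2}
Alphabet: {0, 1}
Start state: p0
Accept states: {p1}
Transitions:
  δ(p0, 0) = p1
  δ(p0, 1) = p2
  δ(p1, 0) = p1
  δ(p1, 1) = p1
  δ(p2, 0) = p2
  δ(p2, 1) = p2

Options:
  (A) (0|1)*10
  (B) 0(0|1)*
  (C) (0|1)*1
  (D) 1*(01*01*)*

Check each option against the DFA on short strings; one disagreement eliminates an option:
  (A) (0|1)*10: on '0' the DFA goes p0 → p1 and accepts (p1 ∈ Accept), but the regex does not match it → eliminate
  (B) 0(0|1)*: agrees with the DFA on every string of length ≤ 6
  (C) (0|1)*1: on '0' the DFA goes p0 → p1 and accepts (p1 ∈ Accept), but the regex does not match it → eliminate
  (D) 1*(01*01*)*: on ε the DFA stays in p0 and rejects (p0 ∉ Accept), but the regex matches it → eliminate
Only (B) is consistent with the DFA.
(B) 0(0|1)*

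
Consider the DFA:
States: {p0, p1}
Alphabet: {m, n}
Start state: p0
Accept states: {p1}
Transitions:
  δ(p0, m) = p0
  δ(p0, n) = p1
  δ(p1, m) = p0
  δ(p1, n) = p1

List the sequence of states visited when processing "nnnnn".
read 'n': p0 → p1
  read 'n': p1 → p1
  read 'n': p1 → p1
  read 'n': p1 → p1
  read 'n': p1 → p1
p0 -> p1 -> p1 -> p1 -> p1 -> p1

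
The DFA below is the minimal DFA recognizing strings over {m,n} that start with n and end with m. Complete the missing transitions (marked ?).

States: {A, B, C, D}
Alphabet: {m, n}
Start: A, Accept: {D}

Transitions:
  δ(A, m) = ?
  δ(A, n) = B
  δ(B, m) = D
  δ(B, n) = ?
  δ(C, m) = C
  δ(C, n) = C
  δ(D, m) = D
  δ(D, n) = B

From the language and accept set, identify what each state tracks — A: no input read; B: started with n, last symbol n; C: started with m (dead); D: started with n, last symbol m.
Each missing δ(q, a) is the state matching the new tracked value after reading a.
δ(A, m) = C; δ(B, n) = B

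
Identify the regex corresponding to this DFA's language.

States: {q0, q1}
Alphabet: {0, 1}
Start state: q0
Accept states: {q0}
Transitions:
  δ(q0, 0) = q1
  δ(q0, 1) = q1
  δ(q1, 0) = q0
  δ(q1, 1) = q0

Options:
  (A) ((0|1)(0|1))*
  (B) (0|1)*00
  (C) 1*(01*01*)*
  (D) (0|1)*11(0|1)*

Check each option against the DFA on short strings; one disagreement eliminates an option:
  (A) ((0|1)(0|1))*: agrees with the DFA on every string of length ≤ 6
  (B) (0|1)*00: on ε the DFA stays in q0 and accepts (q0 ∈ Accept), but the regex does not match it → eliminate
  (C) 1*(01*01*)*: on '1' the DFA goes q0 → q1 and rejects (q1 ∉ Accept), but the regex matches it → eliminate
  (D) (0|1)*11(0|1)*: on ε the DFA stays in q0 and accepts (q0 ∈ Accept), but the regex does not match it → eliminate
Only (A) is consistent with the DFA.
(A) ((0|1)(0|1))*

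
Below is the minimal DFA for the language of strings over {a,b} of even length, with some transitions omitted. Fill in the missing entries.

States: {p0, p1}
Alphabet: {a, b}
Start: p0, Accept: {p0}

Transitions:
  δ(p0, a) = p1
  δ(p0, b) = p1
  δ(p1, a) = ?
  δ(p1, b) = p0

From the language and accept set, identify what each state tracks — p0: even length so far; p1: odd length so far.
Each missing δ(q, a) is the state matching the new tracked value after reading a.
δ(p1, a) = p0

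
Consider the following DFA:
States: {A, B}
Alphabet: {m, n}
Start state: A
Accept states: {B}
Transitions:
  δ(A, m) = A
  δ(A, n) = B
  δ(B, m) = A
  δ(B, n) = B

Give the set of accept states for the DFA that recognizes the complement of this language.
Complement accept states = All states \ Original accept states
= {A, B} \ {B}
{A}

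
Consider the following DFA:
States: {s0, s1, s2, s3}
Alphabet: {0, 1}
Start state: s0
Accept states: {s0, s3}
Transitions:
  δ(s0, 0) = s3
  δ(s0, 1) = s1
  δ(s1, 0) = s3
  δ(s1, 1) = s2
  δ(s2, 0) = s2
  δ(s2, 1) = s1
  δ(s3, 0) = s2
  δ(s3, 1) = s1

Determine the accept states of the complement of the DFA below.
Complement accept states = All states \ Original accept states
= {s0, s1, s2, s3} \ {s0, s3}
{s1, s2}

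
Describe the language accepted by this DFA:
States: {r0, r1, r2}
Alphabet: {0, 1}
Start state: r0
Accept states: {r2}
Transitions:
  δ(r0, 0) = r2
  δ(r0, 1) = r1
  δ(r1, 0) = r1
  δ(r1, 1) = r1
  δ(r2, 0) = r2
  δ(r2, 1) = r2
Testing a few strings:
  '0' → accept
  '100' → reject
  '1' → reject
  '10' → reject
State roles: r0=no input read; r1=started with 1 (dead); r2=started with 0
All binary strings starting with 0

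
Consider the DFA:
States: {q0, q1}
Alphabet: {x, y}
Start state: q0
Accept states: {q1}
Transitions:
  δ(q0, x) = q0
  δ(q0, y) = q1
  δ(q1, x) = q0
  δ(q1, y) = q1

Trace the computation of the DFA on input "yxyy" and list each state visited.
read 'y': q0 → q1
  read 'x': q1 → q0
  read 'y': q0 → q1
  read 'y': q1 → q1
q0 -> q1 -> q0 -> q1 -> q1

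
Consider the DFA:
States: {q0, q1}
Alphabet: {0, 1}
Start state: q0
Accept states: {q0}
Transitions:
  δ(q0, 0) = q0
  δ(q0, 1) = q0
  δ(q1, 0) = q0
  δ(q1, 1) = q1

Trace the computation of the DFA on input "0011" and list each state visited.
read '0': q0 → q0
  read '0': q0 → q0
  read '1': q0 → q0
  read '1': q0 → q0
q0 -> q0 -> q0 -> q0 -> q0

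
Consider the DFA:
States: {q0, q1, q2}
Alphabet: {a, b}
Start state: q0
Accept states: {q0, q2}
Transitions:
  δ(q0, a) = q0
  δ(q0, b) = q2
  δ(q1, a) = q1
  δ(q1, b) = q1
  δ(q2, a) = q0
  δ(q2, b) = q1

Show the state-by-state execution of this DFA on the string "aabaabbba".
read 'a': q0 → q0
  read 'a': q0 → q0
  read 'b': q0 → q2
  read 'a': q2 → q0
  read 'a': q0 → q0
  read 'b': q0 → q2
  read 'b': q2 → q1
  read 'b': q1 → q1
  read 'a': q1 → q1
q0 -> q0 -> q0 -> q2 -> q0 -> q0 -> q2 -> q1 -> q1 -> q1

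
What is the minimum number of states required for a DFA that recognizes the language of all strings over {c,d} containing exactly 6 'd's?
By Myhill–Nerode, count the distinguishable equivalence classes: 8 classes — having seen 0, 1, …, 6, or >6 copies of 'd'; the count-6 class is the only accepting one and >6 is dead.
8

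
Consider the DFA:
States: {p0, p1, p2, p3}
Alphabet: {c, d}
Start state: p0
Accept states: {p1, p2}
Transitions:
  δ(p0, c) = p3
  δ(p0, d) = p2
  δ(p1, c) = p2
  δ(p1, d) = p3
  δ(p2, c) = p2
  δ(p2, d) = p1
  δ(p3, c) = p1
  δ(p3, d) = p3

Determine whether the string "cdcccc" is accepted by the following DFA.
Processing string "cdcccc":
  p0 --c--> p3
  p3 --d--> p3
  p3 --c--> p1
  p1 --c--> p2
  p2 --c--> p2
  p2 --c--> p2
Final state: p2
Accept states: {p1, p2}
Yes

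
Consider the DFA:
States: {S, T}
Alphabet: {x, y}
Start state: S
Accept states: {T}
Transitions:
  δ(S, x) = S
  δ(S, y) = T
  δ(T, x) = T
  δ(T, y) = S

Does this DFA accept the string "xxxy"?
Processing string "xxxy":
  S --x--> S
  S --x--> S
  S --x--> S
  S --y--> T
Final state: T
Accept states: {T}
Yes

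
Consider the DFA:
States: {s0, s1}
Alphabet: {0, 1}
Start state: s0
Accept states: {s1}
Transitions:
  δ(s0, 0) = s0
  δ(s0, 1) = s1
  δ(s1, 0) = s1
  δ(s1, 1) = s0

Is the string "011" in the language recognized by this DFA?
Processing string "011":
  s0 --0--> s0
  s0 --1--> s1
  s1 --1--> s0
Final state: s0
Accept states: {s1}
No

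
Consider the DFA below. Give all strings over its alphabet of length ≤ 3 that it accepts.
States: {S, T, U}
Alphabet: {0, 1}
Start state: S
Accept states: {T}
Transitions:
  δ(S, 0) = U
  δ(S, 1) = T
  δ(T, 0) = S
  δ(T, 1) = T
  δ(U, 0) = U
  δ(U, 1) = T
1, 01, 11, 001, 011, 101, 111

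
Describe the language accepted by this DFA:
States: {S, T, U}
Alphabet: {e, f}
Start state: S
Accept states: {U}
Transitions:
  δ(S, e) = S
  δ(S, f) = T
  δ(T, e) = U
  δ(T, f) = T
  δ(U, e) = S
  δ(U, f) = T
Testing a few strings:
  'f' → reject
  'ffee' → reject
  'e' → reject
  'ef' → reject
State roles: S=no suffix match; T=one trailing f; U=suffix is fe
All strings over {e,f} ending with fe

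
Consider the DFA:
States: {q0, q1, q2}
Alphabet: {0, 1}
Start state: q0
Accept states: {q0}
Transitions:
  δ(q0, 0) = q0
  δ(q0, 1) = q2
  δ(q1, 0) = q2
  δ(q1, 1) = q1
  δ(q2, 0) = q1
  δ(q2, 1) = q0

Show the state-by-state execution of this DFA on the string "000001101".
read '0': q0 → q0
  read '0': q0 → q0
  read '0': q0 → q0
  read '0': q0 → q0
  read '0': q0 → q0
  read '1': q0 → q2
  read '1': q2 → q0
  read '0': q0 → q0
  read '1': q0 → q2
q0 -> q0 -> q0 -> q0 -> q0 -> q0 -> q2 -> q0 -> q0 -> q2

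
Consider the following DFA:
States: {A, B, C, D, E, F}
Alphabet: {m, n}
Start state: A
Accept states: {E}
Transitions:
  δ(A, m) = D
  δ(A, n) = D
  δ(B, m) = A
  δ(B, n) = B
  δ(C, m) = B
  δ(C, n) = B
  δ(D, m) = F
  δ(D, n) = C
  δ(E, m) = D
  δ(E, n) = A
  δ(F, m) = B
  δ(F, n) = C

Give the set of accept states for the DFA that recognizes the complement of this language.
Complement accept states = All states \ Original accept states
= {A, B, C, D, E, F} \ {E}
{A, B, C, D, F}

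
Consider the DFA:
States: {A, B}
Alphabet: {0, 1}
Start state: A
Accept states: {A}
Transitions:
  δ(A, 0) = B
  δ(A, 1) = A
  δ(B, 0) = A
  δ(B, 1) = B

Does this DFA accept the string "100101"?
Processing string "100101":
  A --1--> A
  A --0--> B
  B --0--> A
  A --1--> A
  A --0--> B
  B --1--> B
Final state: B
Accept states: {A}
No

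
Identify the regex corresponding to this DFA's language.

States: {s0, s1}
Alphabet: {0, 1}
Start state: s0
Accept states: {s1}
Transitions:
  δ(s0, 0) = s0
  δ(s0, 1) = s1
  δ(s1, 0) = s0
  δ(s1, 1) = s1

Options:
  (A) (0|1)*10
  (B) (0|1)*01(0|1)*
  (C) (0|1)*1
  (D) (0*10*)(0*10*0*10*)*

Check each option against the DFA on short strings; one disagreement eliminates an option:
  (A) (0|1)*10: on '1' the DFA goes s0 → s1 and accepts (s1 ∈ Accept), but the regex does not match it → eliminate
  (B) (0|1)*01(0|1)*: on '1' the DFA goes s0 → s1 and accepts (s1 ∈ Accept), but the regex does not match it → eliminate
  (C) (0|1)*1: agrees with the DFA on every string of length ≤ 6
  (D) (0*10*)(0*10*0*10*)*: on '10' the DFA goes s0 → s1 → s0 and rejects (s0 ∉ Accept), but the regex matches it → eliminate
Only (C) is consistent with the DFA.
(C) (0|1)*1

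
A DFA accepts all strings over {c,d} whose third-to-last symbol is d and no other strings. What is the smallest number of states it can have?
By Myhill–Nerode, count the distinguishable equivalence classes: 2^3 = 8 classes — the DFA must remember the last 3 symbols read; every pair of distinct length-3 suffixes is distinguishable by some continuation.
8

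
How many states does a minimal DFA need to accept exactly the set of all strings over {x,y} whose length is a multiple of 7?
By Myhill–Nerode, count the distinguishable equivalence classes: 7 classes — one per residue of the length mod 7; class i is distinguished from class j by any string of length (7 − i) mod 7.
7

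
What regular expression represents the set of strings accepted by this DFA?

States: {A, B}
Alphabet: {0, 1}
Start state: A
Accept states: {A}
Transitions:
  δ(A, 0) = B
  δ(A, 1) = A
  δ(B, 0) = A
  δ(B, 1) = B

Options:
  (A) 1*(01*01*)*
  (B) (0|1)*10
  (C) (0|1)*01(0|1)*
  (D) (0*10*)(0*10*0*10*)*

Check each option against the DFA on short strings; one disagreement eliminates an option:
  (A) 1*(01*01*)*: agrees with the DFA on every string of length ≤ 6
  (B) (0|1)*10: on ε the DFA stays in A and accepts (A ∈ Accept), but the regex does not match it → eliminate
  (C) (0|1)*01(0|1)*: on ε the DFA stays in A and accepts (A ∈ Accept), but the regex does not match it → eliminate
  (D) (0*10*)(0*10*0*10*)*: on ε the DFA stays in A and accepts (A ∈ Accept), but the regex does not match it → eliminate
Only (A) is consistent with the DFA.
(A) 1*(01*01*)*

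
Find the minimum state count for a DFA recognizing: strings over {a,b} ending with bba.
By Myhill–Nerode, count the distinguishable equivalence classes: 4 classes — one per longest suffix of the input that is a prefix of 'bba' (lengths 0 through 3); only the length-3 class is accepting.
4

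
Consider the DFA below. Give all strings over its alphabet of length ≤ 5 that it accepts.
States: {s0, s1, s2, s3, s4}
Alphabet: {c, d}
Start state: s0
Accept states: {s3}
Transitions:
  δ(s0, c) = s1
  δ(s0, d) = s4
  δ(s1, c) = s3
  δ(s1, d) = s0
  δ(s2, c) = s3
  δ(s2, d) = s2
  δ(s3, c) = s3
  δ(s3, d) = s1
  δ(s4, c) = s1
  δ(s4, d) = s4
cc, ccc, dcc, cccc, ccdc, cdcc, dccc, ddcc, ccccc, cccdc, ccdcc, cdccc, cddcc, dcccc, dccdc, dcdcc, ddccc, dddcc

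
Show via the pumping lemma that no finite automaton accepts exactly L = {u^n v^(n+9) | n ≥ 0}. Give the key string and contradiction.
Assume L is regular with pumping length p. Idea: pumping the u-block breaks the fixed offset of 9.
Choose s = u^p v^(p+9) ∈ L. By the pumping lemma, s = xyz with |xy| ≤ p, |y| > 0, so y = u^k with k ≥ 1. Then xy²z = u^(p+k) v^(p+9). For this to be in L we would need p+9 = (p+k)+9, i.e. k = 0, contradicting k ≥ 1. So xy²z ∉ L.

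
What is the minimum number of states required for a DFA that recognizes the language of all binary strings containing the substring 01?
By Myhill–Nerode, count the distinguishable equivalence classes: 3 classes — one per longest suffix of the input that is a prefix of '01' (lengths 0 through 1), plus an absorbing 'already seen 01' class.
3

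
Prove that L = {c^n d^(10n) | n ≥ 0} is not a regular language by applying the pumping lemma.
Assume L is regular with pumping length p. Idea: pumping the c-block breaks the 1:10 ratio.
Choose s = c^p d^(10p) (length 11p ≥ p). By the pumping lemma, s = xyz with |xy| ≤ p, |y| > 0, so y = c^k with k ≥ 1. Then xy²z = c^(p+k) d^(10p). For this to be in L we would need 10p = 10(p+k), i.e. 10k = 0, contradicting k ≥ 1. So xy²z ∉ L.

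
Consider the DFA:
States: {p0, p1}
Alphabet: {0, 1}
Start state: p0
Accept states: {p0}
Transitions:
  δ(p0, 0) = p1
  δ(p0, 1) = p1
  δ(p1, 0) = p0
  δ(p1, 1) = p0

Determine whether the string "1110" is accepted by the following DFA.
Processing string "1110":
  p0 --1--> p1
  p1 --1--> p0
  p0 --1--> p1
  p1 --0--> p0
Final state: p0
Accept states: {p0}
Yes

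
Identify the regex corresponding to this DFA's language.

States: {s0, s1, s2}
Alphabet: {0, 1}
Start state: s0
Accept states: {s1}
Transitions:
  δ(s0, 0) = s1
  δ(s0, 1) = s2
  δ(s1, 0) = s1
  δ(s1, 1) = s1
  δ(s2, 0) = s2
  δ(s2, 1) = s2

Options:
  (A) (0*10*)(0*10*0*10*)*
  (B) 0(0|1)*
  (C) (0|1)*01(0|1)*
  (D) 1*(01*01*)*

Check each option against the DFA on short strings; one disagreement eliminates an option:
  (A) (0*10*)(0*10*0*10*)*: on '0' the DFA goes s0 → s1 and accepts (s1 ∈ Accept), but the regex does not match it → eliminate
  (B) 0(0|1)*: agrees with the DFA on every string of length ≤ 6
  (C) (0|1)*01(0|1)*: on '0' the DFA goes s0 → s1 and accepts (s1 ∈ Accept), but the regex does not match it → eliminate
  (D) 1*(01*01*)*: on ε the DFA stays in s0 and rejects (s0 ∉ Accept), but the regex matches it → eliminate
Only (B) is consistent with the DFA.
(B) 0(0|1)*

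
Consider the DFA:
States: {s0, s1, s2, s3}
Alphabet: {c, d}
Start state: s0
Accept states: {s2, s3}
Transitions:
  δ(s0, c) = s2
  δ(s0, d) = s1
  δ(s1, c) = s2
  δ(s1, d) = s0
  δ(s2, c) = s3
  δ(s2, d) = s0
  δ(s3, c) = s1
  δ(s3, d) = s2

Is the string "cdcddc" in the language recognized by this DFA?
Processing string "cdcddc":
  s0 --c--> s2
  s2 --d--> s0
  s0 --c--> s2
  s2 --d--> s0
  s0 --d--> s1
  s1 --c--> s2
Final state: s2
Accept states: {s2, s3}
Yes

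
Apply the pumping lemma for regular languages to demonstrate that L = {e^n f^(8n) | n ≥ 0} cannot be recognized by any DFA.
Assume L is regular with pumping length p. Idea: pumping the e-block breaks the 1:8 ratio.
Choose s = e^p f^(8p) (length 9p ≥ p). By the pumping lemma, s = xyz with |xy| ≤ p, |y| > 0, so y = e^k with k ≥ 1. Then xy²z = e^(p+k) f^(8p). For this to be in L we would need 8p = 8(p+k), i.e. 8k = 0, contradicting k ≥ 1. So xy²z ∉ L.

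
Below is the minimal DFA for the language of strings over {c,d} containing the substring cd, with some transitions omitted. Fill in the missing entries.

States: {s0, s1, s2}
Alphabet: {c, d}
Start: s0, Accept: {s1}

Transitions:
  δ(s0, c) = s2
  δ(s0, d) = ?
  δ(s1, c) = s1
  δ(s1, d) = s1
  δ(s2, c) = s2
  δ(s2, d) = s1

From the language and accept set, identify what each state tracks — s0: no c seen yet; s1: substring cd seen; s2: seen a c, waiting for d.
Each missing δ(q, a) is the state matching the new tracked value after reading a.
δ(s0, d) = s0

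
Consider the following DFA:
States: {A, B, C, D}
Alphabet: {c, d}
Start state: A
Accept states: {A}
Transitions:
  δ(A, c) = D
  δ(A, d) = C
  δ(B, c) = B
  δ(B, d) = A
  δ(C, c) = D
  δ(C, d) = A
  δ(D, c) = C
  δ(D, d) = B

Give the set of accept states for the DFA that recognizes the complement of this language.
Complement accept states = All states \ Original accept states
= {A, B, C, D} \ {A}
{B, C, D}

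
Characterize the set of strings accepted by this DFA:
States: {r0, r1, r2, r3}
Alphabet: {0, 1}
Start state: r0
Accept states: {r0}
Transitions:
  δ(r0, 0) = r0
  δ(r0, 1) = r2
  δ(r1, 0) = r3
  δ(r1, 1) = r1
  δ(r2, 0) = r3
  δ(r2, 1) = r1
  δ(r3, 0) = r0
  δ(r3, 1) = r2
Testing a few strings:
  '00' → accept
  '0110' → reject
  '1001' → reject
  '01' → reject
State roles: r0=value ≡ 0 (mod 4); r1=value ≡ 3 (mod 4); r2=value ≡ 1 (mod 4); r3=value ≡ 2 (mod 4)
All binary strings representing a multiple of 4 (read in base 2; leading zeros allowed and ε counts as 0)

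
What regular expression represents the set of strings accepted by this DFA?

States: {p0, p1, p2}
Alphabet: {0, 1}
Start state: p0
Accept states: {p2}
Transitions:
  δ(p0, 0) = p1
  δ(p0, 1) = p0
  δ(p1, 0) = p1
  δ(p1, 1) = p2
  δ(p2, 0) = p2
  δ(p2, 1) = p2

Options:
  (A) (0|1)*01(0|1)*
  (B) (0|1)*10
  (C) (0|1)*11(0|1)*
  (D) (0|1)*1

Check each option against the DFA on short strings; one disagreement eliminates an option:
  (A) (0|1)*01(0|1)*: agrees with the DFA on every string of length ≤ 6
  (B) (0|1)*10: on '01' the DFA goes p0 → p1 → p2 and accepts (p2 ∈ Accept), but the regex does not match it → eliminate
  (C) (0|1)*11(0|1)*: on '01' the DFA goes p0 → p1 → p2 and accepts (p2 ∈ Accept), but the regex does not match it → eliminate
  (D) (0|1)*1: on '1' the DFA goes p0 → p0 and rejects (p0 ∉ Accept), but the regex matches it → eliminate
Only (A) is consistent with the DFA.
(A) (0|1)*01(0|1)*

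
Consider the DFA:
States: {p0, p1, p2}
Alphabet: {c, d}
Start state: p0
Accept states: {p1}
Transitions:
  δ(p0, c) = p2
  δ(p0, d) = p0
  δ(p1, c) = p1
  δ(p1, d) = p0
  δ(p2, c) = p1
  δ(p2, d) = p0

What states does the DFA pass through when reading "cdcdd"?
read 'c': p0 → p2
  read 'd': p2 → p0
  read 'c': p0 → p2
  read 'd': p2 → p0
  read 'd': p0 → p0
p0 -> p2 -> p0 -> p2 -> p0 -> p0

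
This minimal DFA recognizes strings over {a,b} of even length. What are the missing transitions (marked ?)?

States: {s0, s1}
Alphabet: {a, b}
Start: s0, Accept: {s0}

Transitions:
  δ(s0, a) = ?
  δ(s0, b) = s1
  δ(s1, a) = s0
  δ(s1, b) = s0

From the language and accept set, identify what each state tracks — s0: even length so far; s1: odd length so far.
Each missing δ(q, a) is the state matching the new tracked value after reading a.
δ(s0, a) = s1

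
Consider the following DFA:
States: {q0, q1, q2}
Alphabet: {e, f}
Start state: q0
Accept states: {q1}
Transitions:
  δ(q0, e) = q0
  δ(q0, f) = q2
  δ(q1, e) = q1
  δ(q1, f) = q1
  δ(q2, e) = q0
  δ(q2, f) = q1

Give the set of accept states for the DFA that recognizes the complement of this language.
Complement accept states = All states \ Original accept states
= {q0, q1, q2} \ {q1}
{q0, q2}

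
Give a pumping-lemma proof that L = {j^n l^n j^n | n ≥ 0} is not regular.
Assume L is regular with pumping length p. Idea: pumping the first j-block unbalances it against the other two.
Choose s = j^p l^p j^p ∈ L (|s| = 3p ≥ p). By the pumping lemma, s = xyz with |xy| ≤ p, |y| > 0, so y = j^k with k ≥ 1, inside the first j-block. Then xy²z = j^(p+k) l^p j^p. The first block has length p+k ≠ p, so the three block lengths are no longer equal and xy²z ∉ L.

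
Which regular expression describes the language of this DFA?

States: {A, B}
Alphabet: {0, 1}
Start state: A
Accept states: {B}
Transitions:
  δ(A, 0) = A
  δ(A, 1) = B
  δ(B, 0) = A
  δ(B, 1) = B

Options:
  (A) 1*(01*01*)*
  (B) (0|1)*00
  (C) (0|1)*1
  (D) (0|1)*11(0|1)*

Check each option against the DFA on short strings; one disagreement eliminates an option:
  (A) 1*(01*01*)*: on ε the DFA stays in A and rejects (A ∉ Accept), but the regex matches it → eliminate
  (B) (0|1)*00: on '1' the DFA goes A → B and accepts (B ∈ Accept), but the regex does not match it → eliminate
  (C) (0|1)*1: agrees with the DFA on every string of length ≤ 6
  (D) (0|1)*11(0|1)*: on '1' the DFA goes A → B and accepts (B ∈ Accept), but the regex does not match it → eliminate
Only (C) is consistent with the DFA.
(C) (0|1)*1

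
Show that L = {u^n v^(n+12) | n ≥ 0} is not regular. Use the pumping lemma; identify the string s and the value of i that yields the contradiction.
Assume L is regular with pumping length p. Idea: pumping the u-block breaks the fixed offset of 12.
Choose s = u^p v^(p+12) ∈ L. By the pumping lemma, s = xyz with |xy| ≤ p, |y| > 0, so y = u^k with k ≥ 1. Then xy²z = u^(p+k) v^(p+12). For this to be in L we would need p+12 = (p+k)+12, i.e. k = 0, contradicting k ≥ 1. So xy²z ∉ L.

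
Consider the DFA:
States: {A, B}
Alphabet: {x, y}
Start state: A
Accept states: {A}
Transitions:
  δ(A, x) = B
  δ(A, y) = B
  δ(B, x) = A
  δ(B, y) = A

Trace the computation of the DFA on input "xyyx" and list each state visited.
read 'x': A → B
  read 'y': B → A
  read 'y': A → B
  read 'x': B → A
A -> B -> A -> B -> A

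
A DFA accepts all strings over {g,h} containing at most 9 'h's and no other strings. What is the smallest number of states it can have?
By Myhill–Nerode, count the distinguishable equivalence classes: 11 classes — having seen 0, 1, …, 9, or >9 copies of 'h'; counts 0 through 9 are accepting and >9 is dead.
11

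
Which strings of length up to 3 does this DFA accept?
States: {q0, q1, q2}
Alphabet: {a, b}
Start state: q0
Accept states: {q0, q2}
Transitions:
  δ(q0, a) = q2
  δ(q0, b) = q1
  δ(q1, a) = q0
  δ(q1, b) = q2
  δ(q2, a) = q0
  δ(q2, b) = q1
ε, a, aa, ba, bb, aaa, aba, abb, baa, bba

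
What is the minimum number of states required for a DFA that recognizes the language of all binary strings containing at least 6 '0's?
By Myhill–Nerode, count the distinguishable equivalence classes: 7 classes — having seen 0, 1, …, 5, or ≥6 copies of '0'; any two classes i < j (j ≤ 6) are distinguished by the string 0^(6−j), which takes class j to 6 copies (accepted) but leaves class i below 6 (rejected).
7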